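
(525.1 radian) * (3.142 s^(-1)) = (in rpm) 1.576e+04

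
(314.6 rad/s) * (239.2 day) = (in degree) 3.725e+11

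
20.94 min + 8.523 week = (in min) 8.593e+04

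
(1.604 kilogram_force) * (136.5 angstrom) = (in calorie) 5.132e-08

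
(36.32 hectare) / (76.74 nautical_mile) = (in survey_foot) 8.384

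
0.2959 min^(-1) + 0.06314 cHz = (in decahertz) 0.0005563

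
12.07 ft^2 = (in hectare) 0.0001121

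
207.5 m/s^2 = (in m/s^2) 207.5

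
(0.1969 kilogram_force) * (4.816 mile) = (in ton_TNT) 3.577e-06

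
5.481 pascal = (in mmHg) 0.04111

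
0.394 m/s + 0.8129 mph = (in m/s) 0.7574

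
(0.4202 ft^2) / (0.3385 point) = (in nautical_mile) 0.1765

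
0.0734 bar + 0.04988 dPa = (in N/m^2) 7340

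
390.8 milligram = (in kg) 0.0003908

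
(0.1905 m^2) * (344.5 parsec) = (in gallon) 5.35e+20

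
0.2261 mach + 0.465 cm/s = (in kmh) 277.2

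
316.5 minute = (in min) 316.5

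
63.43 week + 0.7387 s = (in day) 444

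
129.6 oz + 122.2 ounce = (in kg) 7.138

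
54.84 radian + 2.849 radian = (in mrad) 5.769e+04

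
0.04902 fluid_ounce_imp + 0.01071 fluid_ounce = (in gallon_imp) 0.000376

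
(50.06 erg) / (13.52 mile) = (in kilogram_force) 2.346e-11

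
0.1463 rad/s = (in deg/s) 8.382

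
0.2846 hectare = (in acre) 0.7033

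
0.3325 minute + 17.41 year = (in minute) 9.151e+06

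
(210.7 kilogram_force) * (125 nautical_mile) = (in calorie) 1.143e+08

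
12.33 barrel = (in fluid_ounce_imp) 6.899e+04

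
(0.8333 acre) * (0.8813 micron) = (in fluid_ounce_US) 100.5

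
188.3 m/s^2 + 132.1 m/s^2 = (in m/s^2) 320.4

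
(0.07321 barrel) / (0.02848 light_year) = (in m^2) 4.32e-17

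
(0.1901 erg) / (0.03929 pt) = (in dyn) 137.2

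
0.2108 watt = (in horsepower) 0.0002827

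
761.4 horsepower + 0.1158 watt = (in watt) 5.678e+05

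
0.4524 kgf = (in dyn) 4.437e+05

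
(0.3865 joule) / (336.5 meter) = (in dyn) 114.9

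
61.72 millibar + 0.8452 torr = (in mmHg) 47.14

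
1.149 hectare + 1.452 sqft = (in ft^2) 1.237e+05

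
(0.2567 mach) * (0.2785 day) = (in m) 2.103e+06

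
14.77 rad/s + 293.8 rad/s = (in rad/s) 308.6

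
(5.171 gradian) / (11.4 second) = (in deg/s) 0.4082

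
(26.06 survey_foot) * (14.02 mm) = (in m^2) 0.1114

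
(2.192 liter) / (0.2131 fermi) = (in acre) 2.542e+09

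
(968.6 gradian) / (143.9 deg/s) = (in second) 6.058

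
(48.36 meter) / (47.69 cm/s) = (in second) 101.4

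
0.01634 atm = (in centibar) 1.656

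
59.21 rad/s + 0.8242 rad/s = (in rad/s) 60.03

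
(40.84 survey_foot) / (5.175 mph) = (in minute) 0.08968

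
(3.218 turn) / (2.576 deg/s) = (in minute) 7.495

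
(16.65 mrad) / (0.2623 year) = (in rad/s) 2.013e-09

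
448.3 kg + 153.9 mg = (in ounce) 1.581e+04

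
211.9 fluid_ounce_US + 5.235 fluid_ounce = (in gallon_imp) 1.413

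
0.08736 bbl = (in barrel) 0.08736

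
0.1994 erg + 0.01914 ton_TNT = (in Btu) 7.59e+04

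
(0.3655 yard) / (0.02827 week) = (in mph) 4.373e-05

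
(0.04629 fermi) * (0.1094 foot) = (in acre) 3.814e-22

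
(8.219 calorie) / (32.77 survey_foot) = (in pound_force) 0.774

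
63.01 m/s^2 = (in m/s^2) 63.01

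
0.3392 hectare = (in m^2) 3392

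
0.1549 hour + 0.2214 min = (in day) 0.006608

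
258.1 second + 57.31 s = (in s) 315.4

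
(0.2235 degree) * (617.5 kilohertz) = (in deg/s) 1.38e+05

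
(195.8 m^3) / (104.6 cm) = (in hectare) 0.01872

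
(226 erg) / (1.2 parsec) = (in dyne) 6.103e-17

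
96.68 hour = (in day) 4.028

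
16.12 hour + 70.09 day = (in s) 6.114e+06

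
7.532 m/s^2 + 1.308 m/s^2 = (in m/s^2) 8.84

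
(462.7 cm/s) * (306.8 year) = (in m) 4.477e+10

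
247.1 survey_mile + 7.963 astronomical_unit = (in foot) 3.908e+12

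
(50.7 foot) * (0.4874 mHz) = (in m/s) 0.007532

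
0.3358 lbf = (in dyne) 1.494e+05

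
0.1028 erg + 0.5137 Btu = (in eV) 3.383e+21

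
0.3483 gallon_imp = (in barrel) 0.009959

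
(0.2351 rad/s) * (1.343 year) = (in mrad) 9.957e+09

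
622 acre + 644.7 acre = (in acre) 1267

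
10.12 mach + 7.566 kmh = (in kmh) 1.241e+04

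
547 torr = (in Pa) 7.293e+04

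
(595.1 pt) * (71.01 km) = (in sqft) 1.605e+05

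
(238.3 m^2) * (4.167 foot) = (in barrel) 1904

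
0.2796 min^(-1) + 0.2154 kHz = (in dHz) 2154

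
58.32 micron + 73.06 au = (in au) 73.06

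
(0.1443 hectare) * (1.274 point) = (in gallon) 171.3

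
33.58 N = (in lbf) 7.549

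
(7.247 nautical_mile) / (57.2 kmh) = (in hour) 0.2346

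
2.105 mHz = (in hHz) 2.105e-05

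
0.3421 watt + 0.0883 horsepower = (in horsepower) 0.08876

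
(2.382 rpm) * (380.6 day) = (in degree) 4.7e+08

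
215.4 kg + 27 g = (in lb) 474.9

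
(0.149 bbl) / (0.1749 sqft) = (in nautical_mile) 0.0007872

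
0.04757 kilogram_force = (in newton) 0.4665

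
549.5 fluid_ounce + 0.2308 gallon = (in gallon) 4.524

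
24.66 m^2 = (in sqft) 265.4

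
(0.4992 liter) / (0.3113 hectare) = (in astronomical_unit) 1.072e-18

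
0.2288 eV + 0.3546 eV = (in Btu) 8.859e-23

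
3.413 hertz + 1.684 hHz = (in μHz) 1.718e+08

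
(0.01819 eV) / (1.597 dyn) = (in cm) 1.825e-14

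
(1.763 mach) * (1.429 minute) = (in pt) 1.459e+08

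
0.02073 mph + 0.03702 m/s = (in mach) 0.0001359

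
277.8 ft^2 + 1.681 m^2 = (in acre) 0.006793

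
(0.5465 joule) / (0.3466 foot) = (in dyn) 5.173e+05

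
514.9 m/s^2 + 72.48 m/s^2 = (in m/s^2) 587.4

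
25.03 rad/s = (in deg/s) 1434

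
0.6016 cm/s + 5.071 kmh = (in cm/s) 141.5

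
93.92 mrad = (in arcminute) 322.9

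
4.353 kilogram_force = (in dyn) 4.269e+06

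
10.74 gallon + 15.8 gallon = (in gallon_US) 26.54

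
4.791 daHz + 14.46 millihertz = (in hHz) 0.4792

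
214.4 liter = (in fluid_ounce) 7250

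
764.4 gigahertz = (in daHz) 7.644e+10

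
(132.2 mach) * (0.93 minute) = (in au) 1.679e-05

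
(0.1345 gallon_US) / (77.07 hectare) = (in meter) 6.606e-10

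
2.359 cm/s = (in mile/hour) 0.05277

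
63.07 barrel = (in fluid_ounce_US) 3.391e+05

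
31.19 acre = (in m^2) 1.262e+05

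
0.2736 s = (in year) 8.676e-09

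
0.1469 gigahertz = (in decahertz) 1.469e+07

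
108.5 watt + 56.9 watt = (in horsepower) 0.2218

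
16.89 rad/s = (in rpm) 161.3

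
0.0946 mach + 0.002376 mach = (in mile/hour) 73.86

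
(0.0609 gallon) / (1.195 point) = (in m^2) 0.5468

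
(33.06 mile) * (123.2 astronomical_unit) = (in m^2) 9.806e+17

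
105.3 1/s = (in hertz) 105.3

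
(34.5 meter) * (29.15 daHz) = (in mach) 29.54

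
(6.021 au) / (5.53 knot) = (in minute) 5.277e+09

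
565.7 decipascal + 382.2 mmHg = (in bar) 0.5101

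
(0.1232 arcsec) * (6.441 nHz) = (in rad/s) 3.847e-15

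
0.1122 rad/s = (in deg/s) 6.429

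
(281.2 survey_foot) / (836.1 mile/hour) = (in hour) 6.37e-05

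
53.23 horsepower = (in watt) 3.969e+04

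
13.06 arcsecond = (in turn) 1.008e-05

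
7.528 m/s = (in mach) 0.02211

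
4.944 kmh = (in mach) 0.004033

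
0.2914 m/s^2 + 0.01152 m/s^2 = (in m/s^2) 0.3029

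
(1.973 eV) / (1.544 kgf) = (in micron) 2.088e-14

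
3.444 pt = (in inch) 0.04783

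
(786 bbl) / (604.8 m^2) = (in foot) 0.6779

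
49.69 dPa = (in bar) 4.969e-05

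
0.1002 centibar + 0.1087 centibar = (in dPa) 2089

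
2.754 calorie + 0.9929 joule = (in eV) 7.812e+19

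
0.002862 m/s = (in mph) 0.006402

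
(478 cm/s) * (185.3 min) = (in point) 1.506e+08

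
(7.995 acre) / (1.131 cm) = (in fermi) 2.861e+21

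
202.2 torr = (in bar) 0.2696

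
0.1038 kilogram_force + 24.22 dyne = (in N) 1.018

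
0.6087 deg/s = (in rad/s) 0.01062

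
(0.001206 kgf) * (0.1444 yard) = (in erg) 1.562e+04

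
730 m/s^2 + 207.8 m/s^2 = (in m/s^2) 937.8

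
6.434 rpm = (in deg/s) 38.6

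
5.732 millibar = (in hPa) 5.732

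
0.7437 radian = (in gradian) 47.35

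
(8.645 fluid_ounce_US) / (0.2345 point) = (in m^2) 3.09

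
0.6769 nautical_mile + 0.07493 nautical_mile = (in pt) 3.947e+06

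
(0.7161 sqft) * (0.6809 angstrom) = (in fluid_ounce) 1.532e-07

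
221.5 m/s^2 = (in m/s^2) 221.5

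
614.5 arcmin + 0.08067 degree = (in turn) 0.02867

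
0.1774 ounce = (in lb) 0.01109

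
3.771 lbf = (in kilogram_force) 1.71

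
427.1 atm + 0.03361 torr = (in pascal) 4.328e+07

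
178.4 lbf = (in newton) 793.6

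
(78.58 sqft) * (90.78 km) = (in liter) 6.627e+08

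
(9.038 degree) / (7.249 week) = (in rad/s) 3.598e-08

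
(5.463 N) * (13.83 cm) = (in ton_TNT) 1.806e-10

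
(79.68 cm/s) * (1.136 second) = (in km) 0.0009052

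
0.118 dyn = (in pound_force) 2.653e-07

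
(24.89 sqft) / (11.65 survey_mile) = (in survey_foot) 0.0004046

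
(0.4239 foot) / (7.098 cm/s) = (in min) 0.03034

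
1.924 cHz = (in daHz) 0.001924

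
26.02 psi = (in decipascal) 1.794e+06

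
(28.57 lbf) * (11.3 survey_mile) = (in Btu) 2191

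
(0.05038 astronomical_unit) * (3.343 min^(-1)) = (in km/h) 1.512e+09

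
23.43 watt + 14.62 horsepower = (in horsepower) 14.65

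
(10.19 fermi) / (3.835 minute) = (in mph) 9.906e-17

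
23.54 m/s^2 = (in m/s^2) 23.54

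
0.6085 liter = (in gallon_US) 0.1607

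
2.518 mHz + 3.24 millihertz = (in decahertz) 0.0005758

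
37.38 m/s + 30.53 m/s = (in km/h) 244.5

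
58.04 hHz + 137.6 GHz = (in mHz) 1.376e+14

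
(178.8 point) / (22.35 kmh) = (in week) 1.68e-08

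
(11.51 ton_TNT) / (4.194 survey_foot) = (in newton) 3.767e+10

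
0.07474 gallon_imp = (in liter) 0.3398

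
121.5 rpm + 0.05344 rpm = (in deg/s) 729.3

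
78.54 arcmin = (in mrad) 22.85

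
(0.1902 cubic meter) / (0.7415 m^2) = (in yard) 0.2805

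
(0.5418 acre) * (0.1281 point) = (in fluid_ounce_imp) 3487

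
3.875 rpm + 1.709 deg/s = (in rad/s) 0.4356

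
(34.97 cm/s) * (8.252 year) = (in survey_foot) 2.986e+08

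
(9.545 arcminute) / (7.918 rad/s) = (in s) 0.0003507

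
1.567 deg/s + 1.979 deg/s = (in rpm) 0.591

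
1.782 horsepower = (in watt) 1329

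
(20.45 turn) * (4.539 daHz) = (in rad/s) 5832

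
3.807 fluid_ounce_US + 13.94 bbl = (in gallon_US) 585.5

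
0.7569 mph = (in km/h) 1.218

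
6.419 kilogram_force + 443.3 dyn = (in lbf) 14.15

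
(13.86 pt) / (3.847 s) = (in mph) 0.002843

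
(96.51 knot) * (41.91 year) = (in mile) 4.077e+07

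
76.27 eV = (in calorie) 2.921e-18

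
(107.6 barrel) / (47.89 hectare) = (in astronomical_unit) 2.388e-16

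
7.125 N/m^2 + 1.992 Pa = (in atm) 8.998e-05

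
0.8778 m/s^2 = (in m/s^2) 0.8778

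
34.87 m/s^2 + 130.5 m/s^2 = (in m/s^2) 165.4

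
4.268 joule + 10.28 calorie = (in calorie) 11.3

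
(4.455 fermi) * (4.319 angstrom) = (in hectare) 1.924e-28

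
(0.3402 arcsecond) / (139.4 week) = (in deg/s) 1.121e-12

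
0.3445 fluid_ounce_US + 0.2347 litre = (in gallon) 0.06469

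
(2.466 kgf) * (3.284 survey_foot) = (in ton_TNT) 5.786e-09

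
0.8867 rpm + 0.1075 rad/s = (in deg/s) 11.48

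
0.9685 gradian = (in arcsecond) 3138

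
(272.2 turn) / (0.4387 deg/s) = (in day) 2.585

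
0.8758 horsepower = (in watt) 653.1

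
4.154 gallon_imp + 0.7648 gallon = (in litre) 21.78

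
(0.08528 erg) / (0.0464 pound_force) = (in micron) 0.04132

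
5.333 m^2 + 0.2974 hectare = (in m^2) 2979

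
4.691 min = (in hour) 0.07818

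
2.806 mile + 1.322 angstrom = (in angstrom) 4.516e+13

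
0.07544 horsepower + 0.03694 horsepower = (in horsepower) 0.1124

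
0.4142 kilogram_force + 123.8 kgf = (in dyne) 1.218e+08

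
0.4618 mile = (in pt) 2.107e+06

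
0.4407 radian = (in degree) 25.25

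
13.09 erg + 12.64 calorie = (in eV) 3.301e+20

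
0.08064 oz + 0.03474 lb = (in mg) 1.804e+04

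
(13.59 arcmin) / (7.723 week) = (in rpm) 8.082e-09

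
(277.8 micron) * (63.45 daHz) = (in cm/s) 17.63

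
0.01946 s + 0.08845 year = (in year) 0.08845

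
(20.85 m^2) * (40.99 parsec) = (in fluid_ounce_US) 8.917e+23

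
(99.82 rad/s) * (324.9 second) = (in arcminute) 1.115e+08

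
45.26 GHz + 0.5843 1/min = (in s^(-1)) 4.526e+10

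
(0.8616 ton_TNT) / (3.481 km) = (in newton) 1.036e+06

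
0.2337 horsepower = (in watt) 174.3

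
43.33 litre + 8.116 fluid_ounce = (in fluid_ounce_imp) 1533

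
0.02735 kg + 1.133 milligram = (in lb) 0.0603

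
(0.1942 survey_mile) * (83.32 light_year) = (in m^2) 2.464e+20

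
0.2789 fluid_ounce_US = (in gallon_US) 0.002179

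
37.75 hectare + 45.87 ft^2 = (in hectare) 37.75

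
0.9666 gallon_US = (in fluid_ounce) 123.7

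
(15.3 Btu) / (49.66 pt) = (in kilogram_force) 9.396e+04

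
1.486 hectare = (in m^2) 1.486e+04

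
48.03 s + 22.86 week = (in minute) 2.304e+05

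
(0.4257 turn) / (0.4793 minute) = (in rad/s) 0.09301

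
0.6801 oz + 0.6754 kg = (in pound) 1.532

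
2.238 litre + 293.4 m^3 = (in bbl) 1845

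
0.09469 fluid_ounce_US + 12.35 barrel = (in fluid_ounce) 6.639e+04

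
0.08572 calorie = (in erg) 3.587e+06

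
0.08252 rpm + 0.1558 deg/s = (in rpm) 0.1085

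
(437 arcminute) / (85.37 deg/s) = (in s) 0.08531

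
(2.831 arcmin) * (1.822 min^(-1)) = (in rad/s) 2.501e-05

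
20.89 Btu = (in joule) 2.204e+04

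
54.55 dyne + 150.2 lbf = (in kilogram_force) 68.13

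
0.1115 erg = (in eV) 6.959e+10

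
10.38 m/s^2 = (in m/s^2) 10.38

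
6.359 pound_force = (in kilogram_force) 2.884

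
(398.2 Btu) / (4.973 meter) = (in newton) 8.448e+04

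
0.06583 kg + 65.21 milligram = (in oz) 2.324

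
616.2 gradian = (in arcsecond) 1.996e+06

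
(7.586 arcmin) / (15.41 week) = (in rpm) 2.261e-09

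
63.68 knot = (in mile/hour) 73.28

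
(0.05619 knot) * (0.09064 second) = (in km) 2.62e-06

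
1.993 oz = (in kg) 0.0565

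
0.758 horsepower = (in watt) 565.2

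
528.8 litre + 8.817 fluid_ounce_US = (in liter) 529.1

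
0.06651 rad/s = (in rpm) 0.6351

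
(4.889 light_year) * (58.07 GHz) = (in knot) 5.221e+27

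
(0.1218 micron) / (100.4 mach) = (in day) 4.124e-17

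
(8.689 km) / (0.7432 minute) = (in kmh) 701.5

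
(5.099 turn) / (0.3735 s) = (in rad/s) 85.78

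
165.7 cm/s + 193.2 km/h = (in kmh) 199.2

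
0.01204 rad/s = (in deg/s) 0.6898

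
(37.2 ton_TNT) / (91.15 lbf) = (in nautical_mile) 2.073e+05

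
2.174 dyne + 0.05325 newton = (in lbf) 0.01198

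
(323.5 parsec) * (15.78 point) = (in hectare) 5.557e+12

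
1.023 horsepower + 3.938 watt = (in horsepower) 1.028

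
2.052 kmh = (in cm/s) 57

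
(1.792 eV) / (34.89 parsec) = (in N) 2.667e-37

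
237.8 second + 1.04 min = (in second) 300.2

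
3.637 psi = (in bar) 0.2508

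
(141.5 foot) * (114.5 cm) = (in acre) 0.0122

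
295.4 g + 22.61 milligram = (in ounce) 10.42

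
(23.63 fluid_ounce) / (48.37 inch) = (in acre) 1.406e-07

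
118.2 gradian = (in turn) 0.2955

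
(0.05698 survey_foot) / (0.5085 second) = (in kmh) 0.123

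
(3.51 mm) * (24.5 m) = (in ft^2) 0.9256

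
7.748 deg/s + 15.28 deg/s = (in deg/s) 23.03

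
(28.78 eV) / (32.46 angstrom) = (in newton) 1.421e-09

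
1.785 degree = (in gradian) 1.983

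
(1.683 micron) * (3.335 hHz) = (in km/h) 0.002021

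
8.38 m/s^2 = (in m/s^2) 8.38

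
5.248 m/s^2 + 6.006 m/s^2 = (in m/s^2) 11.25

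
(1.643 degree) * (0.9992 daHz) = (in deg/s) 16.42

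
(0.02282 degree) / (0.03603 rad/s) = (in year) 3.505e-10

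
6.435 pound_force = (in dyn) 2.862e+06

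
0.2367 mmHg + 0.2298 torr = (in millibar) 0.6219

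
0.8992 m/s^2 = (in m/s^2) 0.8992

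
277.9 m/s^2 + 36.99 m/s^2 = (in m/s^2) 314.9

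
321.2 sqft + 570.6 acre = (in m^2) 2.309e+06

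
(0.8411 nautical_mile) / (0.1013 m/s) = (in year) 0.0004876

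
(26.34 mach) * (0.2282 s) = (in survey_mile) 1.272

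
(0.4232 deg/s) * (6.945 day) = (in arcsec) 9.142e+08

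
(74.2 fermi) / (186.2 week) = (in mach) 1.935e-24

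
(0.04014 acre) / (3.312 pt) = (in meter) 1.39e+05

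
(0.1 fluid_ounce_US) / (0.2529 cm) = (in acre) 2.89e-07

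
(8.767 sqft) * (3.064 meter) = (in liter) 2496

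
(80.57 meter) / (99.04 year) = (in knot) 5.014e-08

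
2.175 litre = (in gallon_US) 0.5746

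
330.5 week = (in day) 2314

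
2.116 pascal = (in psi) 0.0003069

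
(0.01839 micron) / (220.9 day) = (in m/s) 9.635e-16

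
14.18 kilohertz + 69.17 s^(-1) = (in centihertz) 1.425e+06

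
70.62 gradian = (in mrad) 1109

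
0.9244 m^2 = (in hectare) 9.244e-05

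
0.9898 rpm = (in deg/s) 5.939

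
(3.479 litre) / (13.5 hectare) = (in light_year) 2.724e-24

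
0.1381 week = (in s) 8.352e+04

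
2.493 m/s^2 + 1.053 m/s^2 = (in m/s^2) 3.546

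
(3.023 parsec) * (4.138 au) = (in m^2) 5.774e+28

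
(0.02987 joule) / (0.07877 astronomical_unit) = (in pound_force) 5.699e-13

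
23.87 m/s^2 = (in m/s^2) 23.87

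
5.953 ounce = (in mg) 1.688e+05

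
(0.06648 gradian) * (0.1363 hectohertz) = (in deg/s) 0.8155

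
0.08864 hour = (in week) 0.0005276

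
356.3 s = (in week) 0.0005891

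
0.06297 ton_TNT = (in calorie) 6.297e+07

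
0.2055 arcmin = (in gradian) 0.003806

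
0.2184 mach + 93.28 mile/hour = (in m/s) 116.1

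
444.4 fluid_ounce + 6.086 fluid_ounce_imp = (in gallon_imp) 2.929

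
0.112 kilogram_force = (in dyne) 1.098e+05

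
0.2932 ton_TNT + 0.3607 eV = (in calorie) 2.932e+08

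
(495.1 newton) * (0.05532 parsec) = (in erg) 8.451e+24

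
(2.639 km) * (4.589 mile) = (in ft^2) 2.098e+08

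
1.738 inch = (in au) 2.951e-13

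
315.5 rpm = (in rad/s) 33.04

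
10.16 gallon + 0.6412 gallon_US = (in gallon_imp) 8.994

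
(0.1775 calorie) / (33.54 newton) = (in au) 1.48e-13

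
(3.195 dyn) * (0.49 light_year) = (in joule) 1.481e+11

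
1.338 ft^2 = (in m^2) 0.1243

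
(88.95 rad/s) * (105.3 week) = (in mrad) 5.665e+12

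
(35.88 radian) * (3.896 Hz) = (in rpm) 1335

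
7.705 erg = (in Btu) 7.303e-10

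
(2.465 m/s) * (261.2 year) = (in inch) 7.994e+11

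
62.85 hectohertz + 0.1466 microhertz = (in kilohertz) 6.285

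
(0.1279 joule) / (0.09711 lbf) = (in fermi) 2.961e+14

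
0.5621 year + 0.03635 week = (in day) 205.4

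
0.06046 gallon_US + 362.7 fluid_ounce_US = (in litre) 10.96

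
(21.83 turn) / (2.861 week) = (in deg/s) 0.004542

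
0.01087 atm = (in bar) 0.01101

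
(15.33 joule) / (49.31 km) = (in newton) 0.0003109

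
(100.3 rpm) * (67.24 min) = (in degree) 2.428e+06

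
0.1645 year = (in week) 8.578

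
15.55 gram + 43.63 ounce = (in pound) 2.761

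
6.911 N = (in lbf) 1.554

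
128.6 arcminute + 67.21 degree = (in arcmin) 4161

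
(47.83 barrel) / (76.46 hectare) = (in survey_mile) 6.18e-09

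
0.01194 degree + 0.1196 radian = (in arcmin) 411.9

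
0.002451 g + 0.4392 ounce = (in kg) 0.01245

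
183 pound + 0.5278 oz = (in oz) 2929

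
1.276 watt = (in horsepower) 0.001711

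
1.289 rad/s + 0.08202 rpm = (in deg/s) 74.35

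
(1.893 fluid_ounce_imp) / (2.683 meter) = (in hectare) 2.005e-09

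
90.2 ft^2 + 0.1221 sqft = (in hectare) 0.0008391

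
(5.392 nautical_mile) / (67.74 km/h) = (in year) 1.683e-05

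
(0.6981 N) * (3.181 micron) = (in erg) 22.21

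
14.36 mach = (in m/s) 4890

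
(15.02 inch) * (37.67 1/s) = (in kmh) 51.74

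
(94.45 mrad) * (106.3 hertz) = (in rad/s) 10.04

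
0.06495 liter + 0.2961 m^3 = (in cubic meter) 0.2962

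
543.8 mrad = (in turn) 0.08655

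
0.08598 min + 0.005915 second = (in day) 5.978e-05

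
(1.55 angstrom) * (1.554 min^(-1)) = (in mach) 1.179e-14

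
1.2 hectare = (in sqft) 1.292e+05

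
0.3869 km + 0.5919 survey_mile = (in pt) 3.797e+06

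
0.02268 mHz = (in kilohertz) 2.268e-08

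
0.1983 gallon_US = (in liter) 0.7506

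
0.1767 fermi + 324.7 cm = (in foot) 10.65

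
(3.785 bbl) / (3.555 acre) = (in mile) 2.599e-08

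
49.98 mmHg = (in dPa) 6.663e+04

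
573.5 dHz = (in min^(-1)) 3441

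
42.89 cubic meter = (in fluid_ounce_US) 1.45e+06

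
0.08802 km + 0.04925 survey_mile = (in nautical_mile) 0.09032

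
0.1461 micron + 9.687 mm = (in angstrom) 9.687e+07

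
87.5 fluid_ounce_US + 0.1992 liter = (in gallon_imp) 0.613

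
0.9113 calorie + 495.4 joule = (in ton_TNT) 1.193e-07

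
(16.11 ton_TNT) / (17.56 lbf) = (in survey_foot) 2.831e+09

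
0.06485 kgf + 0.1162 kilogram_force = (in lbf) 0.3991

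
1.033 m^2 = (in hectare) 0.0001033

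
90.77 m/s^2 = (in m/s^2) 90.77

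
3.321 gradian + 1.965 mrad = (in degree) 3.101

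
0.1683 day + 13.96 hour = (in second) 6.48e+04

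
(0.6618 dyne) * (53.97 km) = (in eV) 2.229e+18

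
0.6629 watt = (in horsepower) 0.000889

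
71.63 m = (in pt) 2.03e+05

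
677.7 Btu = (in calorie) 1.709e+05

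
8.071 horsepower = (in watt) 6019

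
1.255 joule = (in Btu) 0.00119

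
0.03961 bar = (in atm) 0.03909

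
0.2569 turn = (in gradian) 102.8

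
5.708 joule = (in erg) 5.708e+07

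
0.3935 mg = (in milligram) 0.3935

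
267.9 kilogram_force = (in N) 2627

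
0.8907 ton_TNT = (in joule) 3.727e+09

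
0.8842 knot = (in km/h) 1.638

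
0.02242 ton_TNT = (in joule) 9.381e+07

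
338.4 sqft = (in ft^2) 338.4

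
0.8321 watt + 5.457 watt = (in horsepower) 0.008434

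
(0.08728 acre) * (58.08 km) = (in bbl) 1.29e+08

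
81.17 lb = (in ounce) 1299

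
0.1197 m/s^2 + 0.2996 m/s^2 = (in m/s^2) 0.4193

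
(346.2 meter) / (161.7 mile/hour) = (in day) 5.543e-05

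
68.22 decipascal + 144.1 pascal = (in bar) 0.001509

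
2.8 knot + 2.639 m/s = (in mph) 9.125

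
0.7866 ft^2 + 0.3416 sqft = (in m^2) 0.1048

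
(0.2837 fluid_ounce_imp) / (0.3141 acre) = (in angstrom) 63.41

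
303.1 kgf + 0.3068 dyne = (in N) 2972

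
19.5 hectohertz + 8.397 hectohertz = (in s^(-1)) 2790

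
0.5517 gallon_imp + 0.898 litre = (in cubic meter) 0.003406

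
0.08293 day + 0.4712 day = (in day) 0.5541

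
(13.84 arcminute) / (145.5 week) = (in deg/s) 2.621e-09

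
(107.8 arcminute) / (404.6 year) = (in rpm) 2.347e-11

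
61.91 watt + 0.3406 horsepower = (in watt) 315.9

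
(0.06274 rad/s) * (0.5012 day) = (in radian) 2717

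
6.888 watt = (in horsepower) 0.009237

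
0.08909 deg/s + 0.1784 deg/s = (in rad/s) 0.004669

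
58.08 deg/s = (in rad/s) 1.014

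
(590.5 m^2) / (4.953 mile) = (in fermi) 7.408e+13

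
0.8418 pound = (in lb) 0.8418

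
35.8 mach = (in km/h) 4.388e+04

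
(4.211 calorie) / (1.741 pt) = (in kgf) 2925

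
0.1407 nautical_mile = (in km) 0.2606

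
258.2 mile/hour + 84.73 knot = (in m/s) 159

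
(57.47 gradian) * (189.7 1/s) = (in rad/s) 171.2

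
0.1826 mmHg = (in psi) 0.003531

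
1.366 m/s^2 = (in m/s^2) 1.366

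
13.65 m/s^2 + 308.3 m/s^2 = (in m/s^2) 321.9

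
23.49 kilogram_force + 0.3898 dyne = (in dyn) 2.304e+07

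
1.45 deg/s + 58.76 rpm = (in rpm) 59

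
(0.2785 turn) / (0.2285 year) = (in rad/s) 2.428e-07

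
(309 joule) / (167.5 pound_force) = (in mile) 0.0002577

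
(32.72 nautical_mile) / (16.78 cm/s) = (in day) 4.18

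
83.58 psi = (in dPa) 5.763e+06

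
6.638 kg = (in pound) 14.63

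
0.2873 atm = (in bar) 0.2911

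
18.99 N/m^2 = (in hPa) 0.1899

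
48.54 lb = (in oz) 776.6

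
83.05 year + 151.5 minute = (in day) 3.031e+04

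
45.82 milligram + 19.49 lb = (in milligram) 8.841e+06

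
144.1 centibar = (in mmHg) 1081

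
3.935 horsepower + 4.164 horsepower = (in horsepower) 8.099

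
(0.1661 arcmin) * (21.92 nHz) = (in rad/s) 1.059e-12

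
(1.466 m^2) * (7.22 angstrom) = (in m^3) 1.058e-09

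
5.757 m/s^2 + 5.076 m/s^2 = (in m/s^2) 10.83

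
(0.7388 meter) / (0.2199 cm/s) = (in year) 1.065e-05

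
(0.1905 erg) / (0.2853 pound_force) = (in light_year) 1.587e-24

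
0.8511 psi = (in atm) 0.05791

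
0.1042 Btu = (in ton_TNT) 2.628e-08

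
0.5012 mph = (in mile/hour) 0.5012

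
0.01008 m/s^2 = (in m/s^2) 0.01008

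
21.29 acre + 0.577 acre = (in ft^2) 9.525e+05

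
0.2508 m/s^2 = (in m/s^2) 0.2508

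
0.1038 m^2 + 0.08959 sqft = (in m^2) 0.1121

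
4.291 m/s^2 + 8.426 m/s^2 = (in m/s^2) 12.72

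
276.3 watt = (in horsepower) 0.3705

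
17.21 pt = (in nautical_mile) 3.278e-06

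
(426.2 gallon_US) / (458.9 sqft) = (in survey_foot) 0.1242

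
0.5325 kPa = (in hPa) 5.325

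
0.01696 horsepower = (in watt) 12.65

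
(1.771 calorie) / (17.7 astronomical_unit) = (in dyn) 2.798e-07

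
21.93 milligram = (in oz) 0.0007736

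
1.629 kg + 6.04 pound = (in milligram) 4.369e+06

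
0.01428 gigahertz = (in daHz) 1.428e+06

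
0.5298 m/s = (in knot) 1.03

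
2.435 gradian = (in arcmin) 131.5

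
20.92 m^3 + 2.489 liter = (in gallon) 5527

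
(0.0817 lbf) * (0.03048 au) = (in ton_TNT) 0.3961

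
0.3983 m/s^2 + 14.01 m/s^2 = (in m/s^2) 14.41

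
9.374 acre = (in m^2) 3.794e+04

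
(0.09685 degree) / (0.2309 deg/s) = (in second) 0.4194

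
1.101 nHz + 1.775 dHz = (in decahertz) 0.01775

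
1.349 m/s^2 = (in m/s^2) 1.349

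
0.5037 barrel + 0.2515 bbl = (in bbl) 0.7552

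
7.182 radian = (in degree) 411.5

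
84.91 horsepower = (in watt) 6.332e+04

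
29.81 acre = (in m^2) 1.206e+05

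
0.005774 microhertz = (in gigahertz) 5.774e-18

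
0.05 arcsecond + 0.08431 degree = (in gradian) 0.09369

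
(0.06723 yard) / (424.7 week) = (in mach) 7.029e-13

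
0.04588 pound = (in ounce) 0.7341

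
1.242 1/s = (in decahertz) 0.1242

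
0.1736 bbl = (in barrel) 0.1736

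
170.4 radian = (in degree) 9763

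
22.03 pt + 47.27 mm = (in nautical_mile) 2.972e-05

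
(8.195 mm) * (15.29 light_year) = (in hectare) 1.185e+11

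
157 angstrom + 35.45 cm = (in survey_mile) 0.0002203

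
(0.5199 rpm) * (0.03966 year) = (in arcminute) 2.341e+08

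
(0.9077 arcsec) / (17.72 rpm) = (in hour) 6.588e-10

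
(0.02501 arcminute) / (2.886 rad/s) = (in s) 2.521e-06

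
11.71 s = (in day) 0.0001355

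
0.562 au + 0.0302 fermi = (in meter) 8.407e+10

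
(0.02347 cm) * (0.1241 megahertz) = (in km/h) 104.9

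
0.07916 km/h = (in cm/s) 2.199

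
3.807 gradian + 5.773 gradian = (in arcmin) 517.3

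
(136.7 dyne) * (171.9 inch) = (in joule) 0.005969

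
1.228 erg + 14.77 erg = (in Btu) 1.516e-09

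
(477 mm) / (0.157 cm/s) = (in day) 0.003516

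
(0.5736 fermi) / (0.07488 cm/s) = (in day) 8.866e-18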